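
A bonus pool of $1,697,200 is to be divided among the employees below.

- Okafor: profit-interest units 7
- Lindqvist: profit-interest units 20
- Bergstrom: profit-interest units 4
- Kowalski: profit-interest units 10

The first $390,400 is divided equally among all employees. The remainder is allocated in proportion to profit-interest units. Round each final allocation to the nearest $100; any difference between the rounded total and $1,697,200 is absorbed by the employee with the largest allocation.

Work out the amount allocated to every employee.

$390,400 shared equally gives $97,600 per employee.
Remainder $1,306,800 by profit-interest units (total 41): Okafor 223,112.20 → $223,100; Lindqvist 637,463.41 → $637,500; Bergstrom 127,492.68 → $127,500; Kowalski 318,731.71 → $318,700.
Totals: Okafor $97,600 + $223,100 = $320,700; Lindqvist $97,600 + $637,500 = $735,100; Bergstrom $97,600 + $127,500 = $225,100; Kowalski $97,600 + $318,700 = $416,300.

Okafor: $320,700 | Lindqvist: $735,100 | Bergstrom: $225,100 | Kowalski: $416,300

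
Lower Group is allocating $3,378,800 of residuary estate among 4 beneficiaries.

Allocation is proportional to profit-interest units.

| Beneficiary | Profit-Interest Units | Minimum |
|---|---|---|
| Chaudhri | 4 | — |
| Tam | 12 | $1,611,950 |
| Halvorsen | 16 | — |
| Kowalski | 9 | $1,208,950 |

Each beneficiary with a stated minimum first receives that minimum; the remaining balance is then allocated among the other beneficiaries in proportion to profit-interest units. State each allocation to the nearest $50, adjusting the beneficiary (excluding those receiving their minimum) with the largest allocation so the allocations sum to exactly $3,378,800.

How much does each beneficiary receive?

Chaudhri: $111,600; Tam: $1,611,950; Halvorsen: $446,300; Kowalski: $1,208,950

Minimums first: Tam $1,611,950; Kowalski $1,208,950. Balance $557,900.
Balance split over remaining profit-interest units 20: Chaudhri 111,580.00 → $111,600; Halvorsen 446,320.00 → $446,300.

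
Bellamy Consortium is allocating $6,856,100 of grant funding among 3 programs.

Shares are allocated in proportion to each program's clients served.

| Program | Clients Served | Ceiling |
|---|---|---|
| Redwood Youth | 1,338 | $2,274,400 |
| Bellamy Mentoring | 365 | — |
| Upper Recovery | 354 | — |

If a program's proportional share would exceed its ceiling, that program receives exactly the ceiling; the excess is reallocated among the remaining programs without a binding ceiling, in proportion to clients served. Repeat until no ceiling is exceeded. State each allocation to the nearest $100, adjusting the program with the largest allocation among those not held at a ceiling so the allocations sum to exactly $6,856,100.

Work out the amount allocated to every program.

Redwood Youth: $2,274,400; Bellamy Mentoring: $2,325,900; Upper Recovery: $2,255,800

Total clients served = 2,057.
Pro-rata shares before constraints: Redwood Youth 4,459,631.40; Bellamy Mentoring 1,216,566.12; Upper Recovery 1,179,902.48.
Held at cap: Redwood Youth ($2,274,400); balance $4,581,700 reallocated over remaining clients served 719.
Redistributed shares: Bellamy Mentoring 2,325,897.77 → $2,325,900; Upper Recovery 2,255,802.23 → $2,255,800.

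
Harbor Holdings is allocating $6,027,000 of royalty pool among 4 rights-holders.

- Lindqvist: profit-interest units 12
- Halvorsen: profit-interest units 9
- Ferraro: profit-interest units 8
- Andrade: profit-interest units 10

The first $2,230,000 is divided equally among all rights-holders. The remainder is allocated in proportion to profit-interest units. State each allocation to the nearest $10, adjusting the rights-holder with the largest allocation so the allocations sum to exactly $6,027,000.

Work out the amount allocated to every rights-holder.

$2,230,000 shared equally gives $557,500 per rights-holder.
Remainder $3,797,000 by profit-interest units (total 39): Lindqvist 1,168,307.69 → $1,168,310; Halvorsen 876,230.77 → $876,230; Ferraro 778,871.79 → $778,870; Andrade 973,589.74 → $973,590.
Totals: Lindqvist $557,500 + $1,168,310 = $1,725,810; Halvorsen $557,500 + $876,230 = $1,433,730; Ferraro $557,500 + $778,870 = $1,336,370; Andrade $557,500 + $973,590 = $1,531,090.

Lindqvist: $1,725,810; Halvorsen: $1,433,730; Ferraro: $1,336,370; Andrade: $1,531,090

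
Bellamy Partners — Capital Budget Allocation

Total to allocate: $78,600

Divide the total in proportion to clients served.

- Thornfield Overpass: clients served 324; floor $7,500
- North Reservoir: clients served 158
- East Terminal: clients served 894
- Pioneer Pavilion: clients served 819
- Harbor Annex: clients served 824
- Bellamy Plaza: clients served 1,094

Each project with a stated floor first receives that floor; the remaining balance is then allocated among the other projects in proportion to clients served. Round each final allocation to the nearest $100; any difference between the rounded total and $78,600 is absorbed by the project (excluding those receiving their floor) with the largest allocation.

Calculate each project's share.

Fund the minimums — Thornfield Overpass $7,500. Balance $71,100.
Balance split over remaining clients served 3,789: North Reservoir 2,964.85 → $3,000; East Terminal 16,775.77 → $16,800; Pioneer Pavilion 15,368.41 → $15,400; Harbor Annex 15,462.23 → $15,500; Bellamy Plaza 20,528.74 → $20,500.
Rounding difference −$100 applied to Bellamy Plaza → $20,400.

Thornfield Overpass: $7,500 · North Reservoir: $3,000 · East Terminal: $16,800 · Pioneer Pavilion: $15,400 · Harbor Annex: $15,500 · Bellamy Plaza: $20,400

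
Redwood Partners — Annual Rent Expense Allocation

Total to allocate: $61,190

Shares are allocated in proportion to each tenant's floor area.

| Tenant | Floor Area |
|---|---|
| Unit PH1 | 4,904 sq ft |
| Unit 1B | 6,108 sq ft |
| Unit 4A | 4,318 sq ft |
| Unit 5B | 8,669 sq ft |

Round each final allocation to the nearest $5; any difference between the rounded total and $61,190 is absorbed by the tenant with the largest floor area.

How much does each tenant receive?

Unit PH1: $12,505; Unit 1B: $15,575; Unit 4A: $11,010; Unit 5B: $22,100

Total floor area = 23,999.
Pro-rata amounts: Unit PH1 4,904/23,999 × $61,190 = 12,503.68; Unit 1B 6,108/23,999 × $61,190 = 15,573.50; Unit 4A 4,318/23,999 × $61,190 = 11,009.56; Unit 5B 8,669/23,999 × $61,190 = 22,103.26.
After rounding ($5): Unit PH1 $12,505; Unit 1B $15,575; Unit 4A $11,010; Unit 5B $22,105. Sum = $61,195.
Difference $61,190 − $61,195 = −$5 applied to largest floor area (Unit 5B): Unit 5B becomes $22,100.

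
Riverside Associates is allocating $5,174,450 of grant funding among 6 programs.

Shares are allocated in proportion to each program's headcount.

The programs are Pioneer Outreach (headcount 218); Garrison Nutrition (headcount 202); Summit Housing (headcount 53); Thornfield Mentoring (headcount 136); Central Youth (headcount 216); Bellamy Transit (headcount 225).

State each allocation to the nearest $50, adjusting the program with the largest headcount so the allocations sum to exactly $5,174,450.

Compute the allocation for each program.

Pioneer Outreach: $1,074,300; Garrison Nutrition: $995,450; Summit Housing: $261,200; Thornfield Mentoring: $670,200; Central Youth: $1,064,450; Bellamy Transit: $1,108,850

Sum of headcount: 1,050.
Raw shares: Pioneer Outreach 218/1,050 × $5,174,450 = 1,074,314.38; Garrison Nutrition 202/1,050 × $5,174,450 = 995,465.62; Summit Housing 53/1,050 × $5,174,450 = 261,186.52; Thornfield Mentoring 136/1,050 × $5,174,450 = 670,214.48; Central Youth 216/1,050 × $5,174,450 = 1,064,458.29; Bellamy Transit 225/1,050 × $5,174,450 = 1,108,810.71.
After rounding ($50): Pioneer Outreach $1,074,300; Garrison Nutrition $995,450; Summit Housing $261,200; Thornfield Mentoring $670,200; Central Youth $1,064,450; Bellamy Transit $1,108,800. Sum = $5,174,400.
Difference $5,174,450 − $5,174,400 = +$50 applied to largest headcount (Bellamy Transit): Bellamy Transit becomes $1,108,850.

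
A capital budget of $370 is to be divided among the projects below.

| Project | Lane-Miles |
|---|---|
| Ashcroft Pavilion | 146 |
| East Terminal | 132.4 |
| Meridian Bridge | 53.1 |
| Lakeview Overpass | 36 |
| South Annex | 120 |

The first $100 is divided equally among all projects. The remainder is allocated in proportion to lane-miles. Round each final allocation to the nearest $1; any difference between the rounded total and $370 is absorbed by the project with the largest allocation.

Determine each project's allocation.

Ashcroft Pavilion: $102 | East Terminal: $93 | Meridian Bridge: $49 | Lakeview Overpass: $40 | South Annex: $86

First tranche $100 split equally: $20 each.
Remainder $270 by lane-miles (total 487.5): Ashcroft Pavilion 80.86 → $81; East Terminal 73.33 → $73; Meridian Bridge 29.41 → $29; Lakeview Overpass 19.94 → $20; South Annex 66.46 → $66.
Rounding difference +$1 on remainder applied to Ashcroft Pavilion.
Totals: Ashcroft Pavilion $20 + $82 = $102; East Terminal $20 + $73 = $93; Meridian Bridge $20 + $29 = $49; Lakeview Overpass $20 + $20 = $40; South Annex $20 + $66 = $86.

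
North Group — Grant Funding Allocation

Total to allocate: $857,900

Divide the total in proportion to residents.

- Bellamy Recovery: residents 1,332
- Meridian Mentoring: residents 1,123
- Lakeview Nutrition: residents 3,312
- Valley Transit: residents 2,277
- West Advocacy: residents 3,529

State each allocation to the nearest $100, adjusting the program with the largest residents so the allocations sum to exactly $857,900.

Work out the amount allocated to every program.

Total residents = 11,573.
Unrounded shares: Bellamy Recovery 1,332/11,573 × $857,900 = 98,740.41; Meridian Mentoring 1,123/11,573 × $857,900 = 83,247.36; Lakeview Nutrition 3,312/11,573 × $857,900 = 245,516.70; Valley Transit 2,277/11,573 × $857,900 = 168,792.73; West Advocacy 3,529/11,573 × $857,900 = 261,602.79.
At nearest $100: Bellamy Recovery $98,700; Meridian Mentoring $83,200; Lakeview Nutrition $245,500; Valley Transit $168,800; West Advocacy $261,600. Sum = $857,800.
Difference $857,900 − $857,800 = +$100 applied to largest residents (West Advocacy): West Advocacy becomes $261,700.

Bellamy Recovery: $98,700 | Meridian Mentoring: $83,200 | Lakeview Nutrition: $245,500 | Valley Transit: $168,800 | West Advocacy: $261,700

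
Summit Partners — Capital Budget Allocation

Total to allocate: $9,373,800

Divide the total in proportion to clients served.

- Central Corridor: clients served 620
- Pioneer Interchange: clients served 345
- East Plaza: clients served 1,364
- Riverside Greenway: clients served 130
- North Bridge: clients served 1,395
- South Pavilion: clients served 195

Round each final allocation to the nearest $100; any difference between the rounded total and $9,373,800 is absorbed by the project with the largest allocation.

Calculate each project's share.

Sum of clients served: 4,049.
Pro-rata amounts: Central Corridor 620/4,049 × $9,373,800 = 1,435,355.89; Pioneer Interchange 345/4,049 × $9,373,800 = 798,706.10; East Plaza 1,364/4,049 × $9,373,800 = 3,157,782.96; Riverside Greenway 130/4,049 × $9,373,800 = 300,961.72; North Bridge 1,395/4,049 × $9,373,800 = 3,229,550.75; South Pavilion 195/4,049 × $9,373,800 = 451,442.58.
Rounded to nearest $100: Central Corridor $1,435,400; Pioneer Interchange $798,700; East Plaza $3,157,800; Riverside Greenway $301,000; North Bridge $3,229,600; South Pavilion $451,400. Sum = $9,373,900.
Difference $9,373,800 − $9,373,900 = −$100 applied to largest allocation (North Bridge): North Bridge becomes $3,229,500.

Central Corridor: $1,435,400; Pioneer Interchange: $798,700; East Plaza: $3,157,800; Riverside Greenway: $301,000; North Bridge: $3,229,500; South Pavilion: $451,400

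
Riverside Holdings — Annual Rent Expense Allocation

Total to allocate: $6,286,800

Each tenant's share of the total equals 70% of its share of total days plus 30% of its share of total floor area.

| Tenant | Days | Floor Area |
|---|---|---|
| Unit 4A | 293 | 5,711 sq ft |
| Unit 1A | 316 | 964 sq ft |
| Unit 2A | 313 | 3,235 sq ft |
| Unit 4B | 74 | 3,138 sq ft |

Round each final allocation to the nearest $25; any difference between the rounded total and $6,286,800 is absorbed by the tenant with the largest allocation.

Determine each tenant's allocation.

Days total 996; floor area total 13,048.
Combined weights (70% days + 30% floor area): Unit 4A 0.3372; Unit 1A 0.2443; Unit 2A 0.2944; Unit 4B 0.1242.
Pro-rata amounts: Unit 4A 2,120,104.95; Unit 1A 1,535,567.68; Unit 2A 1,850,577.01; Unit 4B 780,550.36.
After rounding ($25): Unit 4A $2,120,100; Unit 1A $1,535,575; Unit 2A $1,850,575; Unit 4B $780,550. Sum = $6,286,800.
No rounding difference to absorb.

Unit 4A: $2,120,100; Unit 1A: $1,535,575; Unit 2A: $1,850,575; Unit 4B: $780,550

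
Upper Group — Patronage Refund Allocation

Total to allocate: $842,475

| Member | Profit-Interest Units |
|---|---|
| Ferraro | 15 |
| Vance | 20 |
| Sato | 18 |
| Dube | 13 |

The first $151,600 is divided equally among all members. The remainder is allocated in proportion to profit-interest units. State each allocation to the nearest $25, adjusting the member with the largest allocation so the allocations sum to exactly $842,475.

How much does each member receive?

Ferraro: $194,925 · Vance: $247,250 · Sato: $226,325 · Dube: $173,975

Equal tier: $151,600 ÷ 4 = $37,900 apiece.
Remainder $690,875 by profit-interest units (total 66): Ferraro 157,017.05 → $157,025; Vance 209,356.06 → $209,350; Sato 188,420.45 → $188,425; Dube 136,081.44 → $136,075.
Totals: Ferraro $37,900 + $157,025 = $194,925; Vance $37,900 + $209,350 = $247,250; Sato $37,900 + $188,425 = $226,325; Dube $37,900 + $136,075 = $173,975.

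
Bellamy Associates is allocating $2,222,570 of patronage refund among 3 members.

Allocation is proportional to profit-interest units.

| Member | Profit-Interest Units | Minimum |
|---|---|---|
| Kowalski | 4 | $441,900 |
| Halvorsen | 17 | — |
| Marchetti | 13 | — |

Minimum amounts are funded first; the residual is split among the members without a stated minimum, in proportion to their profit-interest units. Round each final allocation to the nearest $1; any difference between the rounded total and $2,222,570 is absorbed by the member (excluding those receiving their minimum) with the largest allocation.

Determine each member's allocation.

Minimums first: Kowalski $441,900. Residual $1,780,670.
Residual split over remaining profit-interest units 30: Halvorsen 1,009,046.33 → $1,009,046; Marchetti 771,623.67 → $771,624.

Kowalski: $441,900 | Halvorsen: $1,009,046 | Marchetti: $771,624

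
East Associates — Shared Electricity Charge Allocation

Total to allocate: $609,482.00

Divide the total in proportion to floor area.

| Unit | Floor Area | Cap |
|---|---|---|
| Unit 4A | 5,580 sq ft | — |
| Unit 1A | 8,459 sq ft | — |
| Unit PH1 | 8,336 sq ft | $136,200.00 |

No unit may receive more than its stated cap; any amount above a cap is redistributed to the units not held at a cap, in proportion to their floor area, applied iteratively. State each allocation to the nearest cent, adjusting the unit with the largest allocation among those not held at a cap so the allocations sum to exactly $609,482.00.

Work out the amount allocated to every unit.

Unit 4A: $188,112.65; Unit 1A: $285,169.35; Unit PH1: $136,200.00

Sum of floor area: 22,375.
Proportional shares (ignoring caps): Unit 4A 151,995.9580; Unit 1A 230,418.2453; Unit PH1 227,067.7967.
Cap binds for Unit PH1 ($136,200.00); remaining pool $473,282.00 reallocated over remaining floor area 14,039.
Shares after redistribution: Unit 4A 188,112.6547 → $188,112.65; Unit 1A 285,169.3453 → $285,169.35.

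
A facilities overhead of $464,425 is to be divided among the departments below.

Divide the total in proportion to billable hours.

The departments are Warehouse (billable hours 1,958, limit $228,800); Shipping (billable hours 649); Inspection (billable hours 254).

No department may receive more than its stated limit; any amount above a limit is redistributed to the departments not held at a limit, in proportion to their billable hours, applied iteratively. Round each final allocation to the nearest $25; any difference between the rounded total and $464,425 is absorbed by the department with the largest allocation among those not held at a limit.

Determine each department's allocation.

Combined billable hours = 2,861.
Unconstrained shares: Warehouse 317,841.37; Shipping 105,351.91; Inspection 41,231.72.
Capped: Warehouse ($228,800); residual $235,625 reallocated over remaining billable hours 903.
Remaining shares: Shipping 169,347.31 → $169,350; Inspection 66,277.69 → $66,275.

Warehouse: $228,800 | Shipping: $169,350 | Inspection: $66,275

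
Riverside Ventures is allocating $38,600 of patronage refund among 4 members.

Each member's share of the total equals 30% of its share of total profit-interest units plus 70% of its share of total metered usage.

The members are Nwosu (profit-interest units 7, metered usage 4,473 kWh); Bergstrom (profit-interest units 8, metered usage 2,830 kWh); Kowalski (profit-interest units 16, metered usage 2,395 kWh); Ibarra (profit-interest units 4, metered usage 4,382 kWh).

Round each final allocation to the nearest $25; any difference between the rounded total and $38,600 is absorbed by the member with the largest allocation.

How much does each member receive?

Nwosu: $10,900 | Bergstrom: $8,075 | Kowalski: $9,900 | Ibarra: $9,725

Profit-interest units total 35; metered usage total 14,080.
Composite weights (30% profit-interest units + 70% metered usage): Nwosu 0.2824; Bergstrom 0.2093; Kowalski 0.2562; Ibarra 0.2521.
Pro-rata amounts: Nwosu 10,899.84; Bergstrom 8,077.72; Kowalski 9,889.80; Ibarra 9,732.64.
After rounding ($25): Nwosu $10,900; Bergstrom $8,075; Kowalski $9,900; Ibarra $9,725. Sum = $38,600.
Rounded total matches; no reconciliation needed.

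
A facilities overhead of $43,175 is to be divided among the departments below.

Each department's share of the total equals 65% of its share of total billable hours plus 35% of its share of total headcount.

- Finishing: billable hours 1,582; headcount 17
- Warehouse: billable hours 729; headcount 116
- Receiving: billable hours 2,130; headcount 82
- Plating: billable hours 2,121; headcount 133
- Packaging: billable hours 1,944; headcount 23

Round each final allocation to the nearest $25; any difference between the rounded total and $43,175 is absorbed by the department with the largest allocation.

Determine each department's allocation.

Totals — billable hours 8,506, headcount 371.
Composite weights (65% billable hours + 35% headcount): Finishing 0.1369; Warehouse 0.1651; Receiving 0.2401; Plating 0.2876; Packaging 0.1703.
Unrounded shares: Finishing 5,911.90; Warehouse 7,129.99; Receiving 10,367.44; Plating 12,415.03; Packaging 7,350.63.
After rounding ($25): Finishing $5,900; Warehouse $7,125; Receiving $10,375; Plating $12,425; Packaging $7,350. Sum = $43,175.
Rounded total matches; no reconciliation needed.

Finishing: $5,900 | Warehouse: $7,125 | Receiving: $10,375 | Plating: $12,425 | Packaging: $7,350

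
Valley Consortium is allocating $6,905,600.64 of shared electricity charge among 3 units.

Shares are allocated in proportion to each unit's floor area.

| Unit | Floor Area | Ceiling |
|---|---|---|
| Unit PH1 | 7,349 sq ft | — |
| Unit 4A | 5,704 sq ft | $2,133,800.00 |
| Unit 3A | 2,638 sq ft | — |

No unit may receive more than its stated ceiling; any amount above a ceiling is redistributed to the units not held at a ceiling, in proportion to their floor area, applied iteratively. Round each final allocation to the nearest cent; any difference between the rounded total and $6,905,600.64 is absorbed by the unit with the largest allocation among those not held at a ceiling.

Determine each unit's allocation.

Unit PH1: $3,511,361.06; Unit 4A: $2,133,800.00; Unit 3A: $1,260,439.58

Sum of floor area: 15,691.
Pro-rata shares before constraints: Unit PH1 3,234,290.9377; Unit 4A 2,510,327.3246; Unit 3A 1,160,982.3777.
Held at cap: Unit 4A ($2,133,800.00); residual $4,771,800.64 reallocated over remaining floor area 9,987.
Shares after redistribution: Unit PH1 3,511,361.0597 → $3,511,361.06; Unit 3A 1,260,439.5803 → $1,260,439.58.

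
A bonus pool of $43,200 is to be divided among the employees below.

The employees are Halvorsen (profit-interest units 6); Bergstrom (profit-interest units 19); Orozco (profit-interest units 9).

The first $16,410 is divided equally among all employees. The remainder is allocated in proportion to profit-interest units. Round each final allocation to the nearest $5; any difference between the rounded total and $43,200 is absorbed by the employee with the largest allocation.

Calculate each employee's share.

Halvorsen: $10,200; Bergstrom: $20,440; Orozco: $12,560

Equal tier: $16,410 ÷ 3 = $5,470 apiece.
Remainder $26,790 by profit-interest units (total 34): Halvorsen 4,727.65 → $4,730; Bergstrom 14,970.88 → $14,970; Orozco 7,091.47 → $7,090.
Totals: Halvorsen $5,470 + $4,730 = $10,200; Bergstrom $5,470 + $14,970 = $20,440; Orozco $5,470 + $7,090 = $12,560.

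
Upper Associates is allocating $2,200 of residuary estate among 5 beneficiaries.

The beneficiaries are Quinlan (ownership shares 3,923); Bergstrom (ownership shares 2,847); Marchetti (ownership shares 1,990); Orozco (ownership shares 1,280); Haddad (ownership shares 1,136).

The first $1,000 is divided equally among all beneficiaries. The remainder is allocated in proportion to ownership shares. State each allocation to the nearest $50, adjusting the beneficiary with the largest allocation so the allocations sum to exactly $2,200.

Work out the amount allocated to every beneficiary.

Quinlan: $650; Bergstrom: $500; Marchetti: $400; Orozco: $350; Haddad: $300

First tranche $1,000 split equally: $200 each.
Remainder $1,200 by ownership shares (total 11,176): Quinlan 421.22 → $400; Bergstrom 305.69 → $300; Marchetti 213.67 → $200; Orozco 137.44 → $150; Haddad 121.98 → $100.
Rounding difference +$50 on remainder applied to Quinlan.
Totals: Quinlan $200 + $450 = $650; Bergstrom $200 + $300 = $500; Marchetti $200 + $200 = $400; Orozco $200 + $150 = $350; Haddad $200 + $100 = $300.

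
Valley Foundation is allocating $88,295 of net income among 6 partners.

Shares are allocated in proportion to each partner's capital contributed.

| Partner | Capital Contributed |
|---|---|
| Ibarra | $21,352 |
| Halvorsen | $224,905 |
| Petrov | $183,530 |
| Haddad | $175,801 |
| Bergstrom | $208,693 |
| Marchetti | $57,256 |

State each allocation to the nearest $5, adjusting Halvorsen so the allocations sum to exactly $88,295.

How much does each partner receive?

Ibarra: $2,165; Halvorsen: $22,780; Petrov: $18,595; Haddad: $17,810; Bergstrom: $21,145; Marchetti: $5,800

Total capital contributed = 871,537.
Unrounded shares: Ibarra 21,352/871,537 × $88,295 = 2,163.16; Halvorsen 224,905/871,537 × $88,295 = 22,785.02; Petrov 183,530/871,537 × $88,295 = 18,593.34; Haddad 175,801/871,537 × $88,295 = 17,810.32; Bergstrom 208,693/871,537 × $88,295 = 21,142.59; Marchetti 57,256/871,537 × $88,295 = 5,800.58.
Rounded to nearest $5: Ibarra $2,165; Halvorsen $22,785; Petrov $18,595; Haddad $17,810; Bergstrom $21,145; Marchetti $5,800. Sum = $88,300.
Difference $88,295 − $88,300 = −$5 applied to Halvorsen: Halvorsen becomes $22,780.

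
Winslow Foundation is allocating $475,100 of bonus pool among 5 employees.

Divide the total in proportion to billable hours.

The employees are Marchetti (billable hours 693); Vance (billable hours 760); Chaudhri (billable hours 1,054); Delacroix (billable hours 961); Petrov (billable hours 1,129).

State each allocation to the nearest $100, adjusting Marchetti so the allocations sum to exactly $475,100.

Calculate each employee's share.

Marchetti: $71,700; Vance: $78,500; Chaudhri: $108,900; Delacroix: $99,300; Petrov: $116,700

Sum of billable hours: 4,597.
Pro-rata amounts: Marchetti 693/4,597 × $475,100 = 71,621.56; Vance 760/4,597 × $475,100 = 78,546.01; Chaudhri 1,054/4,597 × $475,100 = 108,930.91; Delacroix 961/4,597 × $475,100 = 99,319.36; Petrov 1,129/4,597 × $475,100 = 116,682.16.
Rounded to nearest $100: Marchetti $71,600; Vance $78,500; Chaudhri $108,900; Delacroix $99,300; Petrov $116,700. Sum = $475,000.
Difference $475,100 − $475,000 = +$100 applied to Marchetti: Marchetti becomes $71,700.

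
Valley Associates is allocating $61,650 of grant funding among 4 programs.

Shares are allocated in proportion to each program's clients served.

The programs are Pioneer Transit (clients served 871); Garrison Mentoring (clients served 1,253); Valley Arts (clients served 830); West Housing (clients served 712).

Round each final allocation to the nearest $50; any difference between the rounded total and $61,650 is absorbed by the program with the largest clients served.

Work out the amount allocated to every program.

Clients served total: 3,666.
Pro-rata amounts: Pioneer Transit 871/3,666 × $61,650 = 14,647.34; Garrison Mentoring 1,253/3,666 × $61,650 = 21,071.32; Valley Arts 830/3,666 × $61,650 = 13,957.86; West Housing 712/3,666 × $61,650 = 11,973.49.
Rounded to nearest $50: Pioneer Transit $14,650; Garrison Mentoring $21,050; Valley Arts $13,950; West Housing $11,950. Sum = $61,600.
Difference $61,650 − $61,600 = +$50 applied to largest clients served (Garrison Mentoring): Garrison Mentoring becomes $21,100.

Pioneer Transit: $14,650 · Garrison Mentoring: $21,100 · Valley Arts: $13,950 · West Housing: $11,950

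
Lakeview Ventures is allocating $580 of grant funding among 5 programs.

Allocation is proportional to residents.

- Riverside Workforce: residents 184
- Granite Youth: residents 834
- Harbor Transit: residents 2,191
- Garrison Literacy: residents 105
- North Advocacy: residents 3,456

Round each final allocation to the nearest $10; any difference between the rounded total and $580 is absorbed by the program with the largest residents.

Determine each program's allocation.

Combined residents = 6,770.
Proportional shares: Riverside Workforce 184/6,770 × $580 = 15.76; Granite Youth 834/6,770 × $580 = 71.45; Harbor Transit 2,191/6,770 × $580 = 187.71; Garrison Literacy 105/6,770 × $580 = 9.00; North Advocacy 3,456/6,770 × $580 = 296.08.
Rounded to nearest $10: Riverside Workforce $20; Granite Youth $70; Harbor Transit $190; Garrison Literacy $10; North Advocacy $300. Sum = $590.
Difference $580 − $590 = −$10 applied to largest residents (North Advocacy): North Advocacy becomes $290.

Riverside Workforce: $20 · Granite Youth: $70 · Harbor Transit: $190 · Garrison Literacy: $10 · North Advocacy: $290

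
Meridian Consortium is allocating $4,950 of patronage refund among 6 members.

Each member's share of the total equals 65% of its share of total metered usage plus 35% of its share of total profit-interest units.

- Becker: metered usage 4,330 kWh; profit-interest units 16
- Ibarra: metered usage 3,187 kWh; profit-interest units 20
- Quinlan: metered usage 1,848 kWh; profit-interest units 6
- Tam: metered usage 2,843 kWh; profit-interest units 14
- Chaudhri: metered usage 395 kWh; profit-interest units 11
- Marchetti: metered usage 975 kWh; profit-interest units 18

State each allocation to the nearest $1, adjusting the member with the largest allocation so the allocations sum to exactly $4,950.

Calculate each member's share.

Becker: $1,352; Ibarra: $1,163; Quinlan: $560; Tam: $959; Chaudhri: $318; Marchetti: $598

Metered usage total 13,578; profit-interest units total 85.
Combined weights (65% metered usage + 35% profit-interest units): Becker 0.2732; Ibarra 0.2349; Quinlan 0.1132; Tam 0.1937; Chaudhri 0.0642; Marchetti 0.1208.
Pro-rata amounts: Becker 1,352.17; Ibarra 1,162.85; Quinlan 560.20; Tam 959.04; Chaudhri 317.81; Marchetti 597.92.
After rounding ($1): Becker $1,352; Ibarra $1,163; Quinlan $560; Tam $959; Chaudhri $318; Marchetti $598. Sum = $4,950.
No rounding difference to absorb.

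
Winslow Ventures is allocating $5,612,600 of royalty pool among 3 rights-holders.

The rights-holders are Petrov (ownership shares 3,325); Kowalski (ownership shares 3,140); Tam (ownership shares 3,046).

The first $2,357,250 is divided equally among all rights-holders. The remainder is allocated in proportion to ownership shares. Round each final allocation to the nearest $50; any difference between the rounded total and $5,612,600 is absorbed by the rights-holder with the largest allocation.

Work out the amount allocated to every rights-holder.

Petrov: $1,923,800; Kowalski: $1,860,500; Tam: $1,828,300

Equal tier: $2,357,250 ÷ 3 = $785,750 apiece.
Remainder $3,255,350 by ownership shares (total 9,511): Petrov 1,138,054.75 → $1,138,050; Kowalski 1,074,734.41 → $1,074,750; Tam 1,042,560.83 → $1,042,550.
Totals: Petrov $785,750 + $1,138,050 = $1,923,800; Kowalski $785,750 + $1,074,750 = $1,860,500; Tam $785,750 + $1,042,550 = $1,828,300.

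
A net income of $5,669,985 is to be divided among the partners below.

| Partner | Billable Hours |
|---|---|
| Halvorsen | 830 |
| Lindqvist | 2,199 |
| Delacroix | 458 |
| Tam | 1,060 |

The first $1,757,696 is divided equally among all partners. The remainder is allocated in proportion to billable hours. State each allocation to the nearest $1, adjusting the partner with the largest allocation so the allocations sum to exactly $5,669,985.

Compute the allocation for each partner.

Halvorsen: $1,153,565 | Lindqvist: $2,331,468 | Delacroix: $833,492 | Tam: $1,351,460

Equal tier: $1,757,696 ÷ 4 = $439,424 apiece.
Remainder $3,912,289 by billable hours (total 4,547): Halvorsen 714,141.16 → $714,141; Lindqvist 1,892,043.88 → $1,892,044; Delacroix 394,068.26 → $394,068; Tam 912,035.70 → $912,036.
Totals: Halvorsen $439,424 + $714,141 = $1,153,565; Lindqvist $439,424 + $1,892,044 = $2,331,468; Delacroix $439,424 + $394,068 = $833,492; Tam $439,424 + $912,036 = $1,351,460.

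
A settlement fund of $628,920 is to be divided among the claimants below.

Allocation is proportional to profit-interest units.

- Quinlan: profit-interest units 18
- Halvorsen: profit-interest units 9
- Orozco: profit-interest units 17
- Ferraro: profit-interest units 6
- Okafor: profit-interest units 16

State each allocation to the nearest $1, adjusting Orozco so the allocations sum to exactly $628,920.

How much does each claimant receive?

Profit-interest units total: 66.
Unrounded shares: Quinlan 18/66 × $628,920 = 171,523.64; Halvorsen 9/66 × $628,920 = 85,761.82; Orozco 17/66 × $628,920 = 161,994.55; Ferraro 6/66 × $628,920 = 57,174.55; Okafor 16/66 × $628,920 = 152,465.45.
After rounding ($1): Quinlan $171,524; Halvorsen $85,762; Orozco $161,995; Ferraro $57,175; Okafor $152,465. Sum = $628,921.
Difference $628,920 − $628,921 = −$1 applied to Orozco: Orozco becomes $161,994.

Quinlan: $171,524 | Halvorsen: $85,762 | Orozco: $161,994 | Ferraro: $57,175 | Okafor: $152,465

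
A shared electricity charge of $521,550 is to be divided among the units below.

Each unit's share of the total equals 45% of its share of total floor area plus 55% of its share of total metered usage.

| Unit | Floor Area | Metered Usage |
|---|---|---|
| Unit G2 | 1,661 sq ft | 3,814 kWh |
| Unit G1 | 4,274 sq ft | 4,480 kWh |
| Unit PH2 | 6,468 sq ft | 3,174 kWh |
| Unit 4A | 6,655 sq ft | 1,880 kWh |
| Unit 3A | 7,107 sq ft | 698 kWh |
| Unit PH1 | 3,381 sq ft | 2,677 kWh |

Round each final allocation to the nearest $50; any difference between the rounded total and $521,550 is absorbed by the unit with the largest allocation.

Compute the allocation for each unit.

Totals — floor area 29,546, metered usage 16,723.
Blended shares (45% floor area + 55% metered usage): Unit G2 0.1507; Unit G1 0.2124; Unit PH2 0.2029; Unit 4A 0.1632; Unit 3A 0.1312; Unit PH1 0.1395.
Unrounded shares: Unit G2 78,616.29; Unit G1 110,796.56; Unit PH2 105,822.47; Unit 4A 85,111.70; Unit 3A 68,427.09; Unit PH1 72,775.88.
At nearest $50: Unit G2 $78,600; Unit G1 $110,800; Unit PH2 $105,800; Unit 4A $85,100; Unit 3A $68,450; Unit PH1 $72,800. Sum = $521,550.
Rounded total matches; no reconciliation needed.

Unit G2: $78,600 | Unit G1: $110,800 | Unit PH2: $105,800 | Unit 4A: $85,100 | Unit 3A: $68,450 | Unit PH1: $72,800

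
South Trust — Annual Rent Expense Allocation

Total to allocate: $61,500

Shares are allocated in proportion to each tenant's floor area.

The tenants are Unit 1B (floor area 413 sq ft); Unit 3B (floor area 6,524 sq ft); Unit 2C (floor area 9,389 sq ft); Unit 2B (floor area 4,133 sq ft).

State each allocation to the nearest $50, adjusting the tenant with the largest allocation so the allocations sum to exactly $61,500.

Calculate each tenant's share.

Floor area total: 20,459.
Unrounded shares: Unit 1B 413/20,459 × $61,500 = 1,241.48; Unit 3B 6,524/20,459 × $61,500 = 19,611.22; Unit 2C 9,389/20,459 × $61,500 = 28,223.45; Unit 2B 4,133/20,459 × $61,500 = 12,423.85.
After rounding ($50): Unit 1B $1,250; Unit 3B $19,600; Unit 2C $28,200; Unit 2B $12,400. Sum = $61,450.
Difference $61,500 − $61,450 = +$50 applied to largest allocation (Unit 2C): Unit 2C becomes $28,250.

Unit 1B: $1,250 | Unit 3B: $19,600 | Unit 2C: $28,250 | Unit 2B: $12,400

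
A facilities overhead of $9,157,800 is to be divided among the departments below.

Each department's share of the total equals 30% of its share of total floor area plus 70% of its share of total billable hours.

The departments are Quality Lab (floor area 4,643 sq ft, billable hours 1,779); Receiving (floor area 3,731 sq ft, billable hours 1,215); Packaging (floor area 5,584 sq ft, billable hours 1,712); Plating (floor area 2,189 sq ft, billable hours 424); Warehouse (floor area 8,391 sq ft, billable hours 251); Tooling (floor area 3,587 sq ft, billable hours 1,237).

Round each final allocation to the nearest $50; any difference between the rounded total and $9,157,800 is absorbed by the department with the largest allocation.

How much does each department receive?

Quality Lab: $2,176,750; Receiving: $1,541,350; Packaging: $2,203,750; Plating: $624,550; Warehouse: $1,062,800; Tooling: $1,548,600

Floor area total 28,125; billable hours total 6,618.
Blended shares (30% floor area + 70% billable hours): Quality Lab 0.2377; Receiving 0.1683; Packaging 0.2406; Plating 0.0682; Warehouse 0.1161; Tooling 0.1691.
Pro-rata amounts: Quality Lab 2,176,753.79; Receiving 1,541,353.71; Packaging 2,203,774.79; Plating 624,531.92; Warehouse 1,062,788.39; Tooling 1,548,597.41.
After rounding ($50): Quality Lab $2,176,750; Receiving $1,541,350; Packaging $2,203,750; Plating $624,550; Warehouse $1,062,800; Tooling $1,548,600. Sum = $9,157,800.
Rounded total matches; no reconciliation needed.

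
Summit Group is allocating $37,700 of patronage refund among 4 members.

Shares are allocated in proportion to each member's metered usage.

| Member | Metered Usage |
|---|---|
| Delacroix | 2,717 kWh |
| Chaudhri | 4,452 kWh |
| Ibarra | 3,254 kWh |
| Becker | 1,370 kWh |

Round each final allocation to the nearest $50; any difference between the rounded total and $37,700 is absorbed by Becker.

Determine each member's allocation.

Delacroix: $8,700; Chaudhri: $14,250; Ibarra: $10,400; Becker: $4,350

Total metered usage = 11,793.
Unrounded shares: Delacroix 2,717/11,793 × $37,700 = 8,685.74; Chaudhri 4,452/11,793 × $37,700 = 14,232.21; Ibarra 3,254/11,793 × $37,700 = 10,402.43; Becker 1,370/11,793 × $37,700 = 4,379.63.
Rounded to nearest $50: Delacroix $8,700; Chaudhri $14,250; Ibarra $10,400; Becker $4,400. Sum = $37,750.
Difference $37,700 − $37,750 = −$50 applied to Becker: Becker becomes $4,350.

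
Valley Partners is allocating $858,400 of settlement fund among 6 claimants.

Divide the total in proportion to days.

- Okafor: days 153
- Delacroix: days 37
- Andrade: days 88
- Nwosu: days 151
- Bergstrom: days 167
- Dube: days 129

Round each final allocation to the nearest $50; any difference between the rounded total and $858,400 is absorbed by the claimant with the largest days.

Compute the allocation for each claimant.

Okafor: $181,150 · Delacroix: $43,800 · Andrade: $104,200 · Nwosu: $178,800 · Bergstrom: $197,700 · Dube: $152,750

Days total: 153 + 37 + 88 + 151 + 167 + 129 = 725.
Raw shares: Okafor 181,152.00; Delacroix 43,808.00; Andrade 104,192.00; Nwosu 178,784.00; Bergstrom 197,728.00; Dube 152,736.00.
Rounded to nearest $50: Okafor $181,150; Delacroix $43,800; Andrade $104,200; Nwosu $178,800; Bergstrom $197,750; Dube $152,750. Sum = $858,450.
Difference $858,400 − $858,450 = −$50 applied to largest days (Bergstrom): Bergstrom becomes $197,700.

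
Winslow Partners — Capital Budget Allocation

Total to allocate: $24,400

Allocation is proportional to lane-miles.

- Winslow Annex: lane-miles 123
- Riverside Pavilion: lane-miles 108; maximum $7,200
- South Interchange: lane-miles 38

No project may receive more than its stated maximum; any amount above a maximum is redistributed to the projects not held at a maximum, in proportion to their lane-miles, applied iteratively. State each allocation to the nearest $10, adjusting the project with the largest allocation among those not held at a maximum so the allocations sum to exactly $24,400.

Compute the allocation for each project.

Sum of lane-miles: 269.
Proportional shares (ignoring caps): Winslow Annex 11,156.88; Riverside Pavilion 9,796.28; South Interchange 3,446.84.
Cap binds for Riverside Pavilion ($7,200); residual $17,200 reallocated over remaining lane-miles 161.
Remaining shares: Winslow Annex 13,140.37 → $13,140; South Interchange 4,059.63 → $4,060.

Winslow Annex: $13,140; Riverside Pavilion: $7,200; South Interchange: $4,060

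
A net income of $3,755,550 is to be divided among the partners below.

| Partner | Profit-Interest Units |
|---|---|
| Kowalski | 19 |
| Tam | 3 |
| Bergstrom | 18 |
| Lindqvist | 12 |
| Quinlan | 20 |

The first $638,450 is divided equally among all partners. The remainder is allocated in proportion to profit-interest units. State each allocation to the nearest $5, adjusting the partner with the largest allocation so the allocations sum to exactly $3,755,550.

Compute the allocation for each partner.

Kowalski: $950,260; Tam: $257,570; Bergstrom: $906,965; Lindqvist: $647,205; Quinlan: $993,550

Equal tier: $638,450 ÷ 5 = $127,690 apiece.
Remainder $3,117,100 by profit-interest units (total 72): Kowalski 822,568.06 → $822,570; Tam 129,879.17 → $129,880; Bergstrom 779,275.00 → $779,275; Lindqvist 519,516.67 → $519,515; Quinlan 865,861.11 → $865,860.
Totals: Kowalski $127,690 + $822,570 = $950,260; Tam $127,690 + $129,880 = $257,570; Bergstrom $127,690 + $779,275 = $906,965; Lindqvist $127,690 + $519,515 = $647,205; Quinlan $127,690 + $865,860 = $993,550.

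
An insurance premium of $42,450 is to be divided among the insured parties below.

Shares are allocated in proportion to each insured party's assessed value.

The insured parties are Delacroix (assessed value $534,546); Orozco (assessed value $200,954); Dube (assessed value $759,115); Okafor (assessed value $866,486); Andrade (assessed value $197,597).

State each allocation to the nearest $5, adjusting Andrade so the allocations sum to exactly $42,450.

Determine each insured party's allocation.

Delacroix: $8,870; Orozco: $3,335; Dube: $12,595; Okafor: $14,375; Andrade: $3,275

Assessed value total: 2,558,698.
Raw shares: Delacroix 534,546/2,558,698 × $42,450 = 8,868.37; Orozco 200,954/2,558,698 × $42,450 = 3,333.92; Dube 759,115/2,558,698 × $42,450 = 12,594.07; Okafor 866,486/2,558,698 × $42,450 = 14,375.41; Andrade 197,597/2,558,698 × $42,450 = 3,278.23.
At nearest $5: Delacroix $8,870; Orozco $3,335; Dube $12,595; Okafor $14,375; Andrade $3,280. Sum = $42,455.
Difference $42,450 − $42,455 = −$5 applied to Andrade: Andrade becomes $3,275.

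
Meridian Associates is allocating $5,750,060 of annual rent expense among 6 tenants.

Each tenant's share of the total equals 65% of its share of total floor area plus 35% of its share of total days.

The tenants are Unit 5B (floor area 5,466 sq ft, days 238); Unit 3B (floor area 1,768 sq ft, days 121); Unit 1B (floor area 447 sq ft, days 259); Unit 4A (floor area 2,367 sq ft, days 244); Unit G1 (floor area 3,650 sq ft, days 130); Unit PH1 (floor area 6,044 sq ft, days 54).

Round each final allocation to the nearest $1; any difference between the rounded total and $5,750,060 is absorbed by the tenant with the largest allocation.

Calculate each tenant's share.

Unit 5B: $1,492,735 | Unit 3B: $567,522 | Unit 1B: $582,946 | Unit 4A: $917,578 | Unit G1: $941,137 | Unit PH1: $1,248,142

Totals — floor area 19,742, days 1,046.
Combined weights (65% floor area + 35% days): Unit 5B 0.2596; Unit 3B 0.0987; Unit 1B 0.1014; Unit 4A 0.1596; Unit G1 0.1637; Unit PH1 0.2171.
Raw shares: Unit 5B 1,492,734.44; Unit 3B 567,522.25; Unit 1B 582,945.88; Unit 4A 917,578.43; Unit G1 941,137.07; Unit PH1 1,248,141.92.
Rounded to nearest $1: Unit 5B $1,492,734; Unit 3B $567,522; Unit 1B $582,946; Unit 4A $917,578; Unit G1 $941,137; Unit PH1 $1,248,142. Sum = $5,750,059.
Difference $5,750,060 − $5,750,059 = +$1 applied to largest allocation (Unit 5B): Unit 5B becomes $1,492,735.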